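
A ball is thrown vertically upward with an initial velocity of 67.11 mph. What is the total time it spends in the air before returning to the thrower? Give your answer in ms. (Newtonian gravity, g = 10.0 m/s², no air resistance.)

v₀ = 67.11 mph × 0.44704 = 30.0009 m/s
t_total = 2 × v₀ / g = 2 × 30.0009 / 10.0 = 6.00018 s
t_total = 6.00018 s / 0.001 = 6000 ms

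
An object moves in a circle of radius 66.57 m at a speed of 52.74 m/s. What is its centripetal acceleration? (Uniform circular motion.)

a_c = v²/r = 52.74²/66.57 = 2781.5076/66.57 = 41.78 m/s²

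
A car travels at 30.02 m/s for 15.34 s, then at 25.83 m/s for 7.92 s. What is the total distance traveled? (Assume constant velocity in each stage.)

d₁ = v₁t₁ = 30.02 × 15.34 = 460.5068 m
d₂ = v₂t₂ = 25.83 × 7.92 = 204.5736 m
d_total = 460.5068 + 204.5736 = 665.08 m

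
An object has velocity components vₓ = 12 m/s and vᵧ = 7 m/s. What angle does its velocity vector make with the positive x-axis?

θ = arctan(vᵧ/vₓ) = arctan(7/12) = 30.26°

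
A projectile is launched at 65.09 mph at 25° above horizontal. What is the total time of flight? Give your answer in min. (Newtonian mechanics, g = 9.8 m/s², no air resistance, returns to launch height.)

v₀ = 65.09 mph × 0.44704 = 29.0978 m/s
T = 2 × v₀ × sin(θ) / g = 2 × 29.0978 × sin(25°) / 9.8 = 2 × 29.0978 × 0.422618 / 9.8 = 2.50964 s
T = 2.50964 s / 60.0 = 0.04183 min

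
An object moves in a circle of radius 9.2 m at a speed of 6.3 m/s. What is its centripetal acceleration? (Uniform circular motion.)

a_c = v²/r = 6.3²/9.2 = 39.69/9.2 = 4.31 m/s²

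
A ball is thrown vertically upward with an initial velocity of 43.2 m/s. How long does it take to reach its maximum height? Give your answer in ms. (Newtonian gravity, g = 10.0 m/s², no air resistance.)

t_up = v₀ / g = 43.2 / 10.0 = 4.32 s
t_up = 4.32 s / 0.001 = 4320 ms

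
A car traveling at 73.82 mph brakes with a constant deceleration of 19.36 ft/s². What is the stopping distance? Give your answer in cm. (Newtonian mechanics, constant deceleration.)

v₀ = 73.82 mph × 0.44704 = 33.0005 m/s
a = 19.36 ft/s² × 0.3048 = 5.90093 m/s²
d = v₀² / (2a) = 33.0005² / (2 × 5.90093) = 1089.03 / 11.8019 = 92.2758 m
d = 92.2758 m / 0.01 = 9228 cm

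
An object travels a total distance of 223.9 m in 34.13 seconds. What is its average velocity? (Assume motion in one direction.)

v_avg = Δd / Δt = 223.9 / 34.13 = 6.56 m/s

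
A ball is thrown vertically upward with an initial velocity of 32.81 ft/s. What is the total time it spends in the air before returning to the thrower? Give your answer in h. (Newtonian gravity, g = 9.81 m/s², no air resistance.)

v₀ = 32.81 ft/s × 0.3048 = 10.0005 m/s
t_total = 2 × v₀ / g = 2 × 10.0005 / 9.81 = 2.03884 s
t_total = 2.03884 s / 3600.0 = 0.0005663 h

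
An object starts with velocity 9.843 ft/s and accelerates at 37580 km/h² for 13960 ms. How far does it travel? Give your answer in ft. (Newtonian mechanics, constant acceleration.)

v₀ = 9.843 ft/s × 0.3048 = 3.00015 m/s
a = 37580 km/h² × 7.716049382716049e-05 = 2.89969 m/s²
t = 13960 ms × 0.001 = 13.96 s
d = v₀ × t + ½ × a × t² = 3.00015 × 13.96 + 0.5 × 2.89969 × 13.96² = 324.43 m
d = 324.43 m / 0.3048 = 1064 ft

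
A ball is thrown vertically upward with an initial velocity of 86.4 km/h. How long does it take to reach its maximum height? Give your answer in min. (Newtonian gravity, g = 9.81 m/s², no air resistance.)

v₀ = 86.4 km/h × 0.2777777777777778 = 24.0 m/s
t_up = v₀ / g = 24.0 / 9.81 = 2.44648 s
t_up = 2.44648 s / 60.0 = 0.04077 min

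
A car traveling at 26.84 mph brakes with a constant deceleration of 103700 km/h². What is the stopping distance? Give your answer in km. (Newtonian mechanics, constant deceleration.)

v₀ = 26.84 mph × 0.44704 = 11.9986 m/s
a = 103700 km/h² × 7.716049382716049e-05 = 8.00154 m/s²
d = v₀² / (2a) = 11.9986² / (2 × 8.00154) = 143.966 / 16.0031 = 8.99613 m
d = 8.99613 m / 1000.0 = 0.008996 km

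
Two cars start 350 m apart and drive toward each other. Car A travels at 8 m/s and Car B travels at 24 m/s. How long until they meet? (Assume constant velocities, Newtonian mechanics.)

Combined speed: v_combined = 8 + 24 = 32 m/s
Time to meet: t = d/v_combined = 350/32 = 10.94 s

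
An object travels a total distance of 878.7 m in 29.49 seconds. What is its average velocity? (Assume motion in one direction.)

v_avg = Δd / Δt = 878.7 / 29.49 = 29.8 m/s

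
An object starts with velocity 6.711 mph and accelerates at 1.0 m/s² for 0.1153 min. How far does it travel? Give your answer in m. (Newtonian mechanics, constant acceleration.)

v₀ = 6.711 mph × 0.44704 = 3.00009 m/s
t = 0.1153 min × 60.0 = 6.918 s
d = v₀ × t + ½ × a × t² = 3.00009 × 6.918 + 0.5 × 1.0 × 6.918² = 44.68 m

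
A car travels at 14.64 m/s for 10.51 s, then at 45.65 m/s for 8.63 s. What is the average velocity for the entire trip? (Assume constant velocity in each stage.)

d₁ = v₁t₁ = 14.64 × 10.51 = 153.8664 m
d₂ = v₂t₂ = 45.65 × 8.63 = 393.9595 m
d_total = 547.8259 m, t_total = 19.14 s
v_avg = d_total/t_total = 547.8259/19.14 = 28.62 m/s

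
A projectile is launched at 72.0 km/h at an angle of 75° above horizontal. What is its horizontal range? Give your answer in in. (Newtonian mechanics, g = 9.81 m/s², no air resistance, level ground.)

v₀ = 72.0 km/h × 0.2777777777777778 = 20.0 m/s
R = v₀² × sin(2θ) / g = 20.0² × sin(2 × 75°) / 9.81 = 400.0 × 0.5 / 9.81 = 20.3874 m
R = 20.3874 m / 0.0254 = 802.7 in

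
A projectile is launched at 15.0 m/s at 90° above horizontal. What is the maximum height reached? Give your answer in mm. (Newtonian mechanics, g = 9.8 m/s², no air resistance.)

H = v₀² × sin²(θ) / (2g) = 15.0² × sin(90°)² / (2 × 9.8) = 225.0 × 1.0 / 19.6 = 11.4796 m
H = 11.4796 m / 0.001 = 11480 mm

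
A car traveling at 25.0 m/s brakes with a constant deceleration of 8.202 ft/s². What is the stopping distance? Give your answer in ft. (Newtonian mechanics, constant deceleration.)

a = 8.202 ft/s² × 0.3048 = 2.49997 m/s²
d = v₀² / (2a) = 25.0² / (2 × 2.49997) = 625.0 / 4.99994 = 125.002 m
d = 125.002 m / 0.3048 = 410.1 ft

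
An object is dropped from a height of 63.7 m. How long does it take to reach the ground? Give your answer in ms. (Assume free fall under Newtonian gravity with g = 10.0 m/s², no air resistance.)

t = √(2h/g) = √(2 × 63.7 / 10.0) = 3.56931 s
t = 3.56931 s / 0.001 = 3569 ms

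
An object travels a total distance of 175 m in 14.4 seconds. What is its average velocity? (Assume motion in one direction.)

v_avg = Δd / Δt = 175 / 14.4 = 12.15 m/s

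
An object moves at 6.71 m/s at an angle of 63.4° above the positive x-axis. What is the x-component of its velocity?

vₓ = v cos(θ) = 6.71 × cos(63.4°) = 3.0 m/s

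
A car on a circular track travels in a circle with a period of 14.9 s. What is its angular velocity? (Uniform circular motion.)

ω = 2π/T = 2π/14.9 = 0.4217 rad/s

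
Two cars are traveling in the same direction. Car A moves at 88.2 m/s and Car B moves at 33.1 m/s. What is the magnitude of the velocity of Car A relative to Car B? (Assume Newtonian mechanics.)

v_rel = |v_A - v_B| = |88.2 - 33.1| = 55.1 m/s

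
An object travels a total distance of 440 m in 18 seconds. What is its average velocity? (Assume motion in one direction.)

v_avg = Δd / Δt = 440 / 18 = 24.44 m/s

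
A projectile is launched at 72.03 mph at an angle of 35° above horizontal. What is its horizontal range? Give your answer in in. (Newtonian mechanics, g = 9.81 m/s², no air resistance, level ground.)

v₀ = 72.03 mph × 0.44704 = 32.2003 m/s
R = v₀² × sin(2θ) / g = 32.2003² × sin(2 × 35°) / 9.81 = 1036.86 × 0.939693 / 9.81 = 99.3201 m
R = 99.3201 m / 0.0254 = 3910 in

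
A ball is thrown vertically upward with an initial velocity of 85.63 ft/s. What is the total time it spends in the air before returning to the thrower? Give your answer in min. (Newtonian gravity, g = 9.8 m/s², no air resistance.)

v₀ = 85.63 ft/s × 0.3048 = 26.1 m/s
t_total = 2 × v₀ / g = 2 × 26.1 / 9.8 = 5.32653 s
t_total = 5.32653 s / 60.0 = 0.08878 min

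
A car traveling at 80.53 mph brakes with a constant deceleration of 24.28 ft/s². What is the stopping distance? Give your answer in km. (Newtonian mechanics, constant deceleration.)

v₀ = 80.53 mph × 0.44704 = 36.0001 m/s
a = 24.28 ft/s² × 0.3048 = 7.40054 m/s²
d = v₀² / (2a) = 36.0001² / (2 × 7.40054) = 1296.01 / 14.8011 = 87.5617 m
d = 87.5617 m / 1000.0 = 0.08756 km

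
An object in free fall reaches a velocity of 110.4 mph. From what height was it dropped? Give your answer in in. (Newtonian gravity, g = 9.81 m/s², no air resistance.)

v = 110.4 mph × 0.44704 = 49.3532 m/s
h = v² / (2g) = 49.3532² / (2 × 9.81) = 124.146 m
h = 124.146 m / 0.0254 = 4888 in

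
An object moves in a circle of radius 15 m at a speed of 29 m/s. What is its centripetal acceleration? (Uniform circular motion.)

a_c = v²/r = 29²/15 = 841/15 = 56.07 m/s²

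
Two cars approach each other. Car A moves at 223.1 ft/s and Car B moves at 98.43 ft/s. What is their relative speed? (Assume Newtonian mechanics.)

v_rel = v_A + v_B = 223.1 + 98.43 = 321.53 ft/s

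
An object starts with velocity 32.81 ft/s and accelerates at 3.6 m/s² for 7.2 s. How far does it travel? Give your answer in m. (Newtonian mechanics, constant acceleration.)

v₀ = 32.81 ft/s × 0.3048 = 10.0005 m/s
d = v₀ × t + ½ × a × t² = 10.0005 × 7.2 + 0.5 × 3.6 × 7.2² = 165.3 m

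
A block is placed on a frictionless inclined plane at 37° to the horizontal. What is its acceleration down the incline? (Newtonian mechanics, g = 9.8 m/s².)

a = g sin(θ) = 9.8 × sin(37°) = 9.8 × 0.6018 = 5.9 m/s²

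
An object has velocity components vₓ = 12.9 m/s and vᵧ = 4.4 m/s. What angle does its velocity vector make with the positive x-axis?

θ = arctan(vᵧ/vₓ) = arctan(4.4/12.9) = 18.83°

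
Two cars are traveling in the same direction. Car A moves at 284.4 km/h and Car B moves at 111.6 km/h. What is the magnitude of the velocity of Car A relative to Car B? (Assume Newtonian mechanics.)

v_rel = |v_A - v_B| = |284.4 - 111.6| = 172.8 km/h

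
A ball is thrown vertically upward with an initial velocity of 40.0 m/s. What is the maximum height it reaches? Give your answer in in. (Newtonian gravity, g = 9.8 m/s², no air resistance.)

h_max = v₀² / (2g) = 40.0² / (2 × 9.8) = 1600.0 / 19.6 = 81.6327 m
h_max = 81.6327 m / 0.0254 = 3214 in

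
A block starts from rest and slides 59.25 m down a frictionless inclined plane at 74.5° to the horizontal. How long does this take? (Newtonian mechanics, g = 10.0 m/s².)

a = g sin(θ) = 10.0 × sin(74.5°) = 9.6363 m/s²
t = √(2d/a) = √(2 × 59.25 / 9.6363) = 3.51 s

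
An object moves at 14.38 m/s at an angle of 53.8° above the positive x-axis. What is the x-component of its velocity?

vₓ = v cos(θ) = 14.38 × cos(53.8°) = 8.49 m/s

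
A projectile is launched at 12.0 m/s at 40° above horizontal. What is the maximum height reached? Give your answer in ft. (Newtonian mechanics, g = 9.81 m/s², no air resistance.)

H = v₀² × sin²(θ) / (2g) = 12.0² × sin(40°)² / (2 × 9.81) = 144.0 × 0.413176 / 19.62 = 3.03248 m
H = 3.03248 m / 0.3048 = 9.949 ft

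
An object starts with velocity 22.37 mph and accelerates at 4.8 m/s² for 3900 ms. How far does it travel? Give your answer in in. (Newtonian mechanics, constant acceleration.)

v₀ = 22.37 mph × 0.44704 = 10.0003 m/s
t = 3900 ms × 0.001 = 3.9 s
d = v₀ × t + ½ × a × t² = 10.0003 × 3.9 + 0.5 × 4.8 × 3.9² = 75.5052 m
d = 75.5052 m / 0.0254 = 2973 in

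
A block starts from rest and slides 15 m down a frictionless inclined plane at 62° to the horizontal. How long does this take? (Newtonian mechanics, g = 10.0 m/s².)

a = g sin(θ) = 10.0 × sin(62°) = 8.8295 m/s²
t = √(2d/a) = √(2 × 15 / 8.8295) = 1.84 s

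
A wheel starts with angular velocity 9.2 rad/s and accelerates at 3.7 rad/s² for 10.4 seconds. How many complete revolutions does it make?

θ = ω₀t + ½αt² = 9.2×10.4 + ½×3.7×10.4² = 295.776 rad
Total revolutions = θ/(2π) = 295.776/(2π) = 47.07
Complete revolutions = ⌊47.07⌋ = 47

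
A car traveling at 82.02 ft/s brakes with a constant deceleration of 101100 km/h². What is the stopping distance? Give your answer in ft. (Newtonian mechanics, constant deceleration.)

v₀ = 82.02 ft/s × 0.3048 = 24.9997 m/s
a = 101100 km/h² × 7.716049382716049e-05 = 7.80093 m/s²
d = v₀² / (2a) = 24.9997² / (2 × 7.80093) = 624.985 / 15.6019 = 40.0583 m
d = 40.0583 m / 0.3048 = 131.4 ft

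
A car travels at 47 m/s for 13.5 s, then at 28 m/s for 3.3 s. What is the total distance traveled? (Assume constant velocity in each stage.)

d₁ = v₁t₁ = 47 × 13.5 = 634.5 m
d₂ = v₂t₂ = 28 × 3.3 = 92.4 m
d_total = 634.5 + 92.4 = 726.9 m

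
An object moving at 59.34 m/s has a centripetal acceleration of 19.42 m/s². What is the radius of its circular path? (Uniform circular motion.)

r = v²/a_c = 59.34²/19.42 = 181.32 m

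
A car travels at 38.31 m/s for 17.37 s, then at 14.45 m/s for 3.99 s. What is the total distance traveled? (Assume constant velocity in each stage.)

d₁ = v₁t₁ = 38.31 × 17.37 = 665.4447 m
d₂ = v₂t₂ = 14.45 × 3.99 = 57.6555 m
d_total = 665.4447 + 57.6555 = 723.1 m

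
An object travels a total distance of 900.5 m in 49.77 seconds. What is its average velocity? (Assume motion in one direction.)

v_avg = Δd / Δt = 900.5 / 49.77 = 18.09 m/s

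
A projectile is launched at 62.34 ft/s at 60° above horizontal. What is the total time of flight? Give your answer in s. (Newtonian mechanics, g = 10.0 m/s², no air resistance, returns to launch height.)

v₀ = 62.34 ft/s × 0.3048 = 19.0012 m/s
T = 2 × v₀ × sin(θ) / g = 2 × 19.0012 × sin(60°) / 10.0 = 2 × 19.0012 × 0.866025 / 10.0 = 3.291 s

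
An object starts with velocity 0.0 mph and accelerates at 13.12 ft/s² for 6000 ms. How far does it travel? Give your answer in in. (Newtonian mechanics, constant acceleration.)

v₀ = 0.0 mph × 0.44704 = 0.0 m/s
a = 13.12 ft/s² × 0.3048 = 3.99898 m/s²
t = 6000 ms × 0.001 = 6.0 s
d = v₀ × t + ½ × a × t² = 0.0 × 6.0 + 0.5 × 3.99898 × 6.0² = 71.9816 m
d = 71.9816 m / 0.0254 = 2834 in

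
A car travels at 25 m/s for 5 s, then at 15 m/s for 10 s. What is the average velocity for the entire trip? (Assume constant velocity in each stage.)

d₁ = v₁t₁ = 25 × 5 = 125 m
d₂ = v₂t₂ = 15 × 10 = 150 m
d_total = 275 m, t_total = 15 s
v_avg = d_total/t_total = 275/15 = 18.33 m/s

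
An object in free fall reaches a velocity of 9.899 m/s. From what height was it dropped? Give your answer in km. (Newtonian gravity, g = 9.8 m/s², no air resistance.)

h = v² / (2g) = 9.899² / (2 × 9.8) = 4.9995 m
h = 4.9995 m / 1000.0 = 0.005 km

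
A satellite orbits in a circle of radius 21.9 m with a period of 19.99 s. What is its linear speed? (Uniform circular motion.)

v = 2πr/T = 2π×21.9/19.99 = 6.88 m/s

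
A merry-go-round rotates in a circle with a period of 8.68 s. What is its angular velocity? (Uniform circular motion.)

ω = 2π/T = 2π/8.68 = 0.7239 rad/s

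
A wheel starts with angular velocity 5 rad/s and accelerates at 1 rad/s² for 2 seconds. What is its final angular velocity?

ω = ω₀ + αt = 5 + 1 × 2 = 7 rad/s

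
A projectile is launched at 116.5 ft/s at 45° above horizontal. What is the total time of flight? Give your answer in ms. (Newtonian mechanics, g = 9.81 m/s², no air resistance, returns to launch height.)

v₀ = 116.5 ft/s × 0.3048 = 35.5092 m/s
T = 2 × v₀ × sin(θ) / g = 2 × 35.5092 × sin(45°) / 9.81 = 2 × 35.5092 × 0.707107 / 9.81 = 5.11902 s
T = 5.11902 s / 0.001 = 5119 ms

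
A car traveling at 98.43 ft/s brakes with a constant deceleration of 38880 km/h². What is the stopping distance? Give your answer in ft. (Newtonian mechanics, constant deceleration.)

v₀ = 98.43 ft/s × 0.3048 = 30.0015 m/s
a = 38880 km/h² × 7.716049382716049e-05 = 3.0 m/s²
d = v₀² / (2a) = 30.0015² / (2 × 3.0) = 900.09 / 6.0 = 150.015 m
d = 150.015 m / 0.3048 = 492.2 ft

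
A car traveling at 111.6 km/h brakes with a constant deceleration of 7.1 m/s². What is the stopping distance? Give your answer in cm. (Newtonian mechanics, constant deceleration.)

v₀ = 111.6 km/h × 0.2777777777777778 = 31.0 m/s
d = v₀² / (2a) = 31.0² / (2 × 7.1) = 961.0 / 14.2 = 67.6761 m
d = 67.6761 m / 0.01 = 6768 cm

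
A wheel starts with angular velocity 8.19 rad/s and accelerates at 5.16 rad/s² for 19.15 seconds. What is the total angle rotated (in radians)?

θ = ω₀t + ½αt² = 8.19×19.15 + ½×5.16×19.15² = 1102.98 rad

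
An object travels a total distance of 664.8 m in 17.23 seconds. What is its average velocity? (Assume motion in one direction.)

v_avg = Δd / Δt = 664.8 / 17.23 = 38.58 m/s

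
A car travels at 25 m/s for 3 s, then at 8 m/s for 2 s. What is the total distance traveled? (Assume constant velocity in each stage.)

d₁ = v₁t₁ = 25 × 3 = 75 m
d₂ = v₂t₂ = 8 × 2 = 16 m
d_total = 75 + 16 = 91 m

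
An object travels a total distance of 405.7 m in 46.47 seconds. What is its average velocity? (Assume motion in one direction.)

v_avg = Δd / Δt = 405.7 / 46.47 = 8.73 m/s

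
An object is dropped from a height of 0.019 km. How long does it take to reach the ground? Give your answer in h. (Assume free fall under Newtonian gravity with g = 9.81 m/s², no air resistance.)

h = 0.019 km × 1000.0 = 19.0 m
t = √(2h/g) = √(2 × 19.0 / 9.81) = 1.96815 s
t = 1.96815 s / 3600.0 = 0.0005467 h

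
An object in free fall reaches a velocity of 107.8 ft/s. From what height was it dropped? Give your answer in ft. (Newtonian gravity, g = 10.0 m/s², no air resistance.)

v = 107.8 ft/s × 0.3048 = 32.8574 m/s
h = v² / (2g) = 32.8574² / (2 × 10.0) = 53.9804 m
h = 53.9804 m / 0.3048 = 177.1 ft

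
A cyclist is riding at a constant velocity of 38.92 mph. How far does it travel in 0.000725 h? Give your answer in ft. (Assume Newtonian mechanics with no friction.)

v = 38.92 mph × 0.44704 = 17.3988 m/s
t = 0.000725 h × 3600.0 = 2.61 s
d = v × t = 17.3988 × 2.61 = 45.4109 m
d = 45.4109 m / 0.3048 = 149.0 ft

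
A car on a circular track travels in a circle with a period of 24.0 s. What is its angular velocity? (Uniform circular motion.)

ω = 2π/T = 2π/24.0 = 0.2618 rad/s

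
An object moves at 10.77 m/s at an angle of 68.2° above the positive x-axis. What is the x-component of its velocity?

vₓ = v cos(θ) = 10.77 × cos(68.2°) = 4.0 m/s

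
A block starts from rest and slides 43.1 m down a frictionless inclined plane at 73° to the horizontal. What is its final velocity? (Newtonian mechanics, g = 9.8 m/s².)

a = g sin(θ) = 9.8 × sin(73°) = 9.3718 m/s²
v = √(2ad) = √(2 × 9.3718 × 43.1) = 28.42 m/s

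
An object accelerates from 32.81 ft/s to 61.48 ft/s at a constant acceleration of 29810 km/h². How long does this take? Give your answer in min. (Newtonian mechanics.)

v₀ = 32.81 ft/s × 0.3048 = 10.0005 m/s
v = 61.48 ft/s × 0.3048 = 18.7391 m/s
a = 29810 km/h² × 7.716049382716049e-05 = 2.30015 m/s²
t = (v - v₀) / a = (18.7391 - 10.0005) / 2.30015 = 3.79914 s
t = 3.79914 s / 60.0 = 0.06332 min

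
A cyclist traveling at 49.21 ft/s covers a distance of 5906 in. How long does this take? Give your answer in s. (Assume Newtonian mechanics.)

d = 5906 in × 0.0254 = 150.012 m
v = 49.21 ft/s × 0.3048 = 14.9992 m/s
t = d / v = 150.012 / 14.9992 = 10.0 s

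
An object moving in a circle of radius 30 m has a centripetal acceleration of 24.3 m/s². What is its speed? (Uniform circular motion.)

v = √(a_c × r) = √(24.3 × 30) = 27.0 m/s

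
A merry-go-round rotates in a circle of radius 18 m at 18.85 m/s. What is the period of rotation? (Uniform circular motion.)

T = 2πr/v = 2π×18/18.85 = 6.0 s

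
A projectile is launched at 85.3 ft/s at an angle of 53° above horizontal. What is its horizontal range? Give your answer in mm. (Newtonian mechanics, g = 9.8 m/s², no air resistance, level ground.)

v₀ = 85.3 ft/s × 0.3048 = 25.9994 m/s
R = v₀² × sin(2θ) / g = 25.9994² × sin(2 × 53°) / 9.8 = 675.969 × 0.961262 / 9.8 = 66.3044 m
R = 66.3044 m / 0.001 = 66300 mm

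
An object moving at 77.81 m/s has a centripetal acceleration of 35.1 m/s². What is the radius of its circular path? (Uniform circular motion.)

r = v²/a_c = 77.81²/35.1 = 172.49 m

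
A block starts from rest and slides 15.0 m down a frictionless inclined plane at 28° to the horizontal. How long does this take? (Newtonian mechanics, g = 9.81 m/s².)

a = g sin(θ) = 9.81 × sin(28°) = 4.6055 m/s²
t = √(2d/a) = √(2 × 15.0 / 4.6055) = 2.55 s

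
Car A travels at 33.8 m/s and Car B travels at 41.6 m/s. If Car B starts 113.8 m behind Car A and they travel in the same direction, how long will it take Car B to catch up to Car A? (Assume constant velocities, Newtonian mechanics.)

Relative speed: v_rel = 41.6 - 33.8 = 7.8 m/s
Time to catch: t = d₀/v_rel = 113.8/7.8 = 14.59 s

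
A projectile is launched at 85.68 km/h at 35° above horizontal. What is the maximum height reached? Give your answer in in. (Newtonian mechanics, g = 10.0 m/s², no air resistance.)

v₀ = 85.68 km/h × 0.2777777777777778 = 23.8 m/s
H = v₀² × sin²(θ) / (2g) = 23.8² × sin(35°)² / (2 × 10.0) = 566.44 × 0.32899 / 20.0 = 9.31765 m
H = 9.31765 m / 0.0254 = 366.8 in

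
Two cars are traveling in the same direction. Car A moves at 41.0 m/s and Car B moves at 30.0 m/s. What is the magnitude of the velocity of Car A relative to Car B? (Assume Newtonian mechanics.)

v_rel = |v_A - v_B| = |41.0 - 30.0| = 11.0 m/s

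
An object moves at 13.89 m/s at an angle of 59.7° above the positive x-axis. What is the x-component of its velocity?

vₓ = v cos(θ) = 13.89 × cos(59.7°) = 7.01 m/s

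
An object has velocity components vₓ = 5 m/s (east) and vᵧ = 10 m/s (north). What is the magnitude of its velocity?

|v| = √(vₓ² + vᵧ²) = √(5² + 10²) = √(125) = 11.18 m/s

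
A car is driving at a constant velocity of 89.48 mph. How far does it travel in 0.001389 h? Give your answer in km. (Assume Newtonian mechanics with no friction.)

v = 89.48 mph × 0.44704 = 40.0011 m/s
t = 0.001389 h × 3600.0 = 5.0004 s
d = v × t = 40.0011 × 5.0004 = 200.022 m
d = 200.022 m / 1000.0 = 0.2 km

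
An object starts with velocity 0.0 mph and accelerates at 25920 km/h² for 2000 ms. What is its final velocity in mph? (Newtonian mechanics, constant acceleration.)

v₀ = 0.0 mph × 0.44704 = 0.0 m/s
a = 25920 km/h² × 7.716049382716049e-05 = 2.0 m/s²
t = 2000 ms × 0.001 = 2.0 s
v = v₀ + a × t = 0.0 + 2.0 × 2.0 = 4.0 m/s
v = 4.0 m/s / 0.44704 = 8.948 mph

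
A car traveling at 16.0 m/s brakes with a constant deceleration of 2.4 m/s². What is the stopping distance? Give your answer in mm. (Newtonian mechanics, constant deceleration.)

d = v₀² / (2a) = 16.0² / (2 × 2.4) = 256.0 / 4.8 = 53.3333 m
d = 53.3333 m / 0.001 = 53330 mm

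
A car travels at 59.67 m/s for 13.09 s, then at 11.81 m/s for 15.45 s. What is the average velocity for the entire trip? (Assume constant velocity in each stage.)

d₁ = v₁t₁ = 59.67 × 13.09 = 781.0803 m
d₂ = v₂t₂ = 11.81 × 15.45 = 182.4645 m
d_total = 963.5448 m, t_total = 28.54 s
v_avg = d_total/t_total = 963.5448/28.54 = 33.76 m/s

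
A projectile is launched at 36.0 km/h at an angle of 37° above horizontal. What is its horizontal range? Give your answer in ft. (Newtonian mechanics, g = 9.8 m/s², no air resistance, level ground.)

v₀ = 36.0 km/h × 0.2777777777777778 = 10.0 m/s
R = v₀² × sin(2θ) / g = 10.0² × sin(2 × 37°) / 9.8 = 100.0 × 0.961262 / 9.8 = 9.8088 m
R = 9.8088 m / 0.3048 = 32.18 ft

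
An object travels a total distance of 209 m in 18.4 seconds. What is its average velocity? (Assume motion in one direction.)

v_avg = Δd / Δt = 209 / 18.4 = 11.36 m/s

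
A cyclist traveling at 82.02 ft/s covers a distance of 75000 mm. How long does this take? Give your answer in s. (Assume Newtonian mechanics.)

d = 75000 mm × 0.001 = 75.0 m
v = 82.02 ft/s × 0.3048 = 24.9997 m/s
t = d / v = 75.0 / 24.9997 = 3.0 s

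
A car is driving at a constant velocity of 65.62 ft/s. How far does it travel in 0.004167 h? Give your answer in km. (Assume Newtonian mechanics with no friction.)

v = 65.62 ft/s × 0.3048 = 20.001 m/s
t = 0.004167 h × 3600.0 = 15.0012 s
d = v × t = 20.001 × 15.0012 = 300.039 m
d = 300.039 m / 1000.0 = 0.3 km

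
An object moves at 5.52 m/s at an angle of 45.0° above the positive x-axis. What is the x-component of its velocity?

vₓ = v cos(θ) = 5.52 × cos(45.0°) = 3.9 m/s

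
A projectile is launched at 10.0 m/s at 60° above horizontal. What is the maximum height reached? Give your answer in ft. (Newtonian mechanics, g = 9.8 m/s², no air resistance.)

H = v₀² × sin²(θ) / (2g) = 10.0² × sin(60°)² / (2 × 9.8) = 100.0 × 0.75 / 19.6 = 3.82653 m
H = 3.82653 m / 0.3048 = 12.55 ft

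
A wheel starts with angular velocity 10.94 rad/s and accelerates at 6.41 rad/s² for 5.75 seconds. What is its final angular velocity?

ω = ω₀ + αt = 10.94 + 6.41 × 5.75 = 47.8 rad/s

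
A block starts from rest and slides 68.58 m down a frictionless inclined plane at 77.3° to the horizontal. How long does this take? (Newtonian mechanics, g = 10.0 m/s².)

a = g sin(θ) = 10.0 × sin(77.3°) = 9.7553 m/s²
t = √(2d/a) = √(2 × 68.58 / 9.7553) = 3.75 s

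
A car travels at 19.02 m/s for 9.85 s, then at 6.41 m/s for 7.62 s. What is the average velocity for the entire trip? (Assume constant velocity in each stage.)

d₁ = v₁t₁ = 19.02 × 9.85 = 187.347 m
d₂ = v₂t₂ = 6.41 × 7.62 = 48.8442 m
d_total = 236.1912 m, t_total = 17.47 s
v_avg = d_total/t_total = 236.1912/17.47 = 13.52 m/s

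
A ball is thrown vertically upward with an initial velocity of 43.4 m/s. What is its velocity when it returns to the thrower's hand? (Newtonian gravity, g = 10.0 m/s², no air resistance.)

By conservation of energy (no air resistance), the ball returns to the throw height with the same speed as launch, but directed downward.
|v_ground| = v₀ = 43.4 m/s
v_ground = 43.4 m/s (downward)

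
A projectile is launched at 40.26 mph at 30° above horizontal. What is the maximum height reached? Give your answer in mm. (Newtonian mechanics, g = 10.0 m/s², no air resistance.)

v₀ = 40.26 mph × 0.44704 = 17.9978 m/s
H = v₀² × sin²(θ) / (2g) = 17.9978² × sin(30°)² / (2 × 10.0) = 323.921 × 0.25 / 20.0 = 4.04901 m
H = 4.04901 m / 0.001 = 4049 mm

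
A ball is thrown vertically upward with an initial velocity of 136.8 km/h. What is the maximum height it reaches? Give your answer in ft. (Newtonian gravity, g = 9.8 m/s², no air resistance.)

v₀ = 136.8 km/h × 0.2777777777777778 = 38.0 m/s
h_max = v₀² / (2g) = 38.0² / (2 × 9.8) = 1444.0 / 19.6 = 73.6735 m
h_max = 73.6735 m / 0.3048 = 241.7 ft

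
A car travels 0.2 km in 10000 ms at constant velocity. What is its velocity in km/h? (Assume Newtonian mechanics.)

d = 0.2 km × 1000.0 = 200.0 m
t = 10000 ms × 0.001 = 10.0 s
v = d / t = 200.0 / 10.0 = 20.0 m/s
v = 20.0 m/s / 0.2777777777777778 = 72.0 km/h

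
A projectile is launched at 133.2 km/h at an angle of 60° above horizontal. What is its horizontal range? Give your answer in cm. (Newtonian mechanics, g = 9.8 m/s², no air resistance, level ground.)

v₀ = 133.2 km/h × 0.2777777777777778 = 37.0 m/s
R = v₀² × sin(2θ) / g = 37.0² × sin(2 × 60°) / 9.8 = 1369.0 × 0.866025 / 9.8 = 120.978 m
R = 120.978 m / 0.01 = 12100 cm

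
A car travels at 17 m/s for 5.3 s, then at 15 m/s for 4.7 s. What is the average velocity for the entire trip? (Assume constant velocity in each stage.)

d₁ = v₁t₁ = 17 × 5.3 = 90.1 m
d₂ = v₂t₂ = 15 × 4.7 = 70.5 m
d_total = 160.6 m, t_total = 10.0 s
v_avg = d_total/t_total = 160.6/10.0 = 16.06 m/s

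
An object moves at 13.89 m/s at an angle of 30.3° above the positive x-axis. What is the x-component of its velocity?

vₓ = v cos(θ) = 13.89 × cos(30.3°) = 11.99 m/s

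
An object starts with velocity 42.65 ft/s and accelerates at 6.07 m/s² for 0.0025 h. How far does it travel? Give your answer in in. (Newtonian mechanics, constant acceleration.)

v₀ = 42.65 ft/s × 0.3048 = 12.9997 m/s
t = 0.0025 h × 3600.0 = 9.0 s
d = v₀ × t + ½ × a × t² = 12.9997 × 9.0 + 0.5 × 6.07 × 9.0² = 362.832 m
d = 362.832 m / 0.0254 = 14280 in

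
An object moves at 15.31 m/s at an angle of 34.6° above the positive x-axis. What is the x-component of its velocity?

vₓ = v cos(θ) = 15.31 × cos(34.6°) = 12.6 m/s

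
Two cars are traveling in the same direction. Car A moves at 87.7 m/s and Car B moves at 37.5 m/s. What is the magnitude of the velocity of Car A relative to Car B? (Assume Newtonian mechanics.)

v_rel = |v_A - v_B| = |87.7 - 37.5| = 50.2 m/s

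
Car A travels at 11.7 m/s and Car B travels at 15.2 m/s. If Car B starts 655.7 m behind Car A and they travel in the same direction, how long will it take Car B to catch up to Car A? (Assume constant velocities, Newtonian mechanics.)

Relative speed: v_rel = 15.2 - 11.7 = 3.5 m/s
Time to catch: t = d₀/v_rel = 655.7/3.5 = 187.34 s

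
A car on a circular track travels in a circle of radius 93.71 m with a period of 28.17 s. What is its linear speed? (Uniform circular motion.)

v = 2πr/T = 2π×93.71/28.17 = 20.9 m/s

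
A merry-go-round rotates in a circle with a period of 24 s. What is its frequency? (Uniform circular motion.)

f = 1/T = 1/24 = 0.0417 Hz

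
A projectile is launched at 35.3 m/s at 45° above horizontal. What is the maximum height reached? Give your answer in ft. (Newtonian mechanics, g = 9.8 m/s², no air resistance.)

H = v₀² × sin²(θ) / (2g) = 35.3² × sin(45°)² / (2 × 9.8) = 1246.09 × 0.5 / 19.6 = 31.788 m
H = 31.788 m / 0.3048 = 104.3 ft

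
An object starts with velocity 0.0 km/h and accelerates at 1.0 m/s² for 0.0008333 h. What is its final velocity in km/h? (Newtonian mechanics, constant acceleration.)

v₀ = 0.0 km/h × 0.2777777777777778 = 0.0 m/s
t = 0.0008333 h × 3600.0 = 2.99988 s
v = v₀ + a × t = 0.0 + 1.0 × 2.99988 = 2.99988 m/s
v = 2.99988 m/s / 0.2777777777777778 = 10.8 km/h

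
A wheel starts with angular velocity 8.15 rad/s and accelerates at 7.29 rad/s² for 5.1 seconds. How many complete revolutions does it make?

θ = ω₀t + ½αt² = 8.15×5.1 + ½×7.29×5.1² = 136.37145 rad
Total revolutions = θ/(2π) = 136.37145/(2π) = 21.7
Complete revolutions = ⌊21.7⌋ = 21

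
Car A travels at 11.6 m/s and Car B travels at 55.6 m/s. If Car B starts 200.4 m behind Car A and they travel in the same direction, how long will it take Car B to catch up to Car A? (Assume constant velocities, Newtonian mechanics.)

Relative speed: v_rel = 55.6 - 11.6 = 44.0 m/s
Time to catch: t = d₀/v_rel = 200.4/44.0 = 4.55 s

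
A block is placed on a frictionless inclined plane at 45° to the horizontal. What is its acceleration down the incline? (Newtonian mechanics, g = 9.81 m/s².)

a = g sin(θ) = 9.81 × sin(45°) = 9.81 × 0.7071 = 6.94 m/s²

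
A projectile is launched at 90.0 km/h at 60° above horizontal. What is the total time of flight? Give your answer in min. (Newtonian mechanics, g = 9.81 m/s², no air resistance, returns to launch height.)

v₀ = 90.0 km/h × 0.2777777777777778 = 25.0 m/s
T = 2 × v₀ × sin(θ) / g = 2 × 25.0 × sin(60°) / 9.81 = 2 × 25.0 × 0.866025 / 9.81 = 4.41399 s
T = 4.41399 s / 60.0 = 0.07357 min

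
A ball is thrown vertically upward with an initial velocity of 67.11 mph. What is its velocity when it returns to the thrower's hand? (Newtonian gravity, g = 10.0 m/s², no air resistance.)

By conservation of energy (no air resistance), the ball returns to the throw height with the same speed as launch, but directed downward.
|v_ground| = v₀ = 67.11 mph
v_ground = 67.11 mph (downward)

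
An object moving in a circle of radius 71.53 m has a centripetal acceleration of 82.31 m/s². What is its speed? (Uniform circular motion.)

v = √(a_c × r) = √(82.31 × 71.53) = 76.73 m/s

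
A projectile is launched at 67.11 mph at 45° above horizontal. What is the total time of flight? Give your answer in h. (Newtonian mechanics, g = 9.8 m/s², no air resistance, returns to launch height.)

v₀ = 67.11 mph × 0.44704 = 30.0009 m/s
T = 2 × v₀ × sin(θ) / g = 2 × 30.0009 × sin(45°) / 9.8 = 2 × 30.0009 × 0.707107 / 9.8 = 4.32936 s
T = 4.32936 s / 3600.0 = 0.001203 h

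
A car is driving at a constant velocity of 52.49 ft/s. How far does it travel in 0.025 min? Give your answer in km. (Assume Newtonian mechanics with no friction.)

v = 52.49 ft/s × 0.3048 = 15.999 m/s
t = 0.025 min × 60.0 = 1.5 s
d = v × t = 15.999 × 1.5 = 23.9985 m
d = 23.9985 m / 1000.0 = 0.024 km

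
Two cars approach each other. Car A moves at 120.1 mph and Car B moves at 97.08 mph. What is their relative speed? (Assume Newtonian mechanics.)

v_rel = v_A + v_B = 120.1 + 97.08 = 217.18 mph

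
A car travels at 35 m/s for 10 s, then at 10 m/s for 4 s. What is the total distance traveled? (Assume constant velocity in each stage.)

d₁ = v₁t₁ = 35 × 10 = 350 m
d₂ = v₂t₂ = 10 × 4 = 40 m
d_total = 350 + 40 = 390 m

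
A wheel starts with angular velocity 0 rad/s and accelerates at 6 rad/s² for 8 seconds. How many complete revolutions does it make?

θ = ω₀t + ½αt² = 0×8 + ½×6×8² = 192.0 rad
Total revolutions = θ/(2π) = 192.0/(2π) = 30.56
Complete revolutions = ⌊30.56⌋ = 30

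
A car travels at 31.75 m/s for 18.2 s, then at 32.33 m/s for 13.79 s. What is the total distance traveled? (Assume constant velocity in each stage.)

d₁ = v₁t₁ = 31.75 × 18.2 = 577.85 m
d₂ = v₂t₂ = 32.33 × 13.79 = 445.8307 m
d_total = 577.85 + 445.8307 = 1023.68 m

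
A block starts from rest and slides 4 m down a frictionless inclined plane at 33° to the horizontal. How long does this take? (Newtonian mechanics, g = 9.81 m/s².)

a = g sin(θ) = 9.81 × sin(33°) = 5.3429 m/s²
t = √(2d/a) = √(2 × 4 / 5.3429) = 1.22 s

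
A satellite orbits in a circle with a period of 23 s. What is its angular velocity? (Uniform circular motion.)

ω = 2π/T = 2π/23 = 0.2732 rad/s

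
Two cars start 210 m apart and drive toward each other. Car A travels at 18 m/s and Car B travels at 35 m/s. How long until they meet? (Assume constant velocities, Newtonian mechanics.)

Combined speed: v_combined = 18 + 35 = 53 m/s
Time to meet: t = d/v_combined = 210/53 = 3.96 s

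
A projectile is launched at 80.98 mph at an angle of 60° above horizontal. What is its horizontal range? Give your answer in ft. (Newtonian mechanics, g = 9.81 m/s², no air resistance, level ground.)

v₀ = 80.98 mph × 0.44704 = 36.2013 m/s
R = v₀² × sin(2θ) / g = 36.2013² × sin(2 × 60°) / 9.81 = 1310.53 × 0.866025 / 9.81 = 115.693 m
R = 115.693 m / 0.3048 = 379.6 ft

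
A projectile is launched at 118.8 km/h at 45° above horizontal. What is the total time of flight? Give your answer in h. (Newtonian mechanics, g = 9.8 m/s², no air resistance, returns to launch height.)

v₀ = 118.8 km/h × 0.2777777777777778 = 33.0 m/s
T = 2 × v₀ × sin(θ) / g = 2 × 33.0 × sin(45°) / 9.8 = 2 × 33.0 × 0.707107 / 9.8 = 4.76215 s
T = 4.76215 s / 3600.0 = 0.001323 h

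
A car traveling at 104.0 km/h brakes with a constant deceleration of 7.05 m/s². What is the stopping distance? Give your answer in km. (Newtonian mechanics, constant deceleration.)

v₀ = 104.0 km/h × 0.2777777777777778 = 28.8889 m/s
d = v₀² / (2a) = 28.8889² / (2 × 7.05) = 834.569 / 14.1 = 59.1893 m
d = 59.1893 m / 1000.0 = 0.05919 km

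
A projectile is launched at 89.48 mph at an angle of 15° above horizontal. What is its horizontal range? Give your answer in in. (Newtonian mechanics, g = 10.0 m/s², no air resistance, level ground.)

v₀ = 89.48 mph × 0.44704 = 40.0011 m/s
R = v₀² × sin(2θ) / g = 40.0011² × sin(2 × 15°) / 10.0 = 1600.09 × 0.5 / 10.0 = 80.0045 m
R = 80.0045 m / 0.0254 = 3150 in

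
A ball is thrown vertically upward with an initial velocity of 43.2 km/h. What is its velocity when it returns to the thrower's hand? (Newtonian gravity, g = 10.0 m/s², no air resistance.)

By conservation of energy (no air resistance), the ball returns to the throw height with the same speed as launch, but directed downward.
|v_ground| = v₀ = 43.2 km/h
v_ground = 43.2 km/h (downward)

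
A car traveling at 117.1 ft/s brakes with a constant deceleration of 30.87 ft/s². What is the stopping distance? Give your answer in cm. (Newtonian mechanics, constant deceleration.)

v₀ = 117.1 ft/s × 0.3048 = 35.6921 m/s
a = 30.87 ft/s² × 0.3048 = 9.40918 m/s²
d = v₀² / (2a) = 35.6921² / (2 × 9.40918) = 1273.93 / 18.8184 = 67.696 m
d = 67.696 m / 0.01 = 6770 cm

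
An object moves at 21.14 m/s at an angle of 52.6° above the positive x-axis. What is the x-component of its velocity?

vₓ = v cos(θ) = 21.14 × cos(52.6°) = 12.84 m/s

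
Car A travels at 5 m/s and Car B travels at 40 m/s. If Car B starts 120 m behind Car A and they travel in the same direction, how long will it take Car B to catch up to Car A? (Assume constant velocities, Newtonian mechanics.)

Relative speed: v_rel = 40 - 5 = 35 m/s
Time to catch: t = d₀/v_rel = 120/35 = 3.43 s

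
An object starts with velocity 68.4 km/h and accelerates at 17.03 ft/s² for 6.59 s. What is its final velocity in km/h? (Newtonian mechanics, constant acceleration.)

v₀ = 68.4 km/h × 0.2777777777777778 = 19.0 m/s
a = 17.03 ft/s² × 0.3048 = 5.19074 m/s²
v = v₀ + a × t = 19.0 + 5.19074 × 6.59 = 53.207 m/s
v = 53.207 m/s / 0.2777777777777778 = 191.5 km/h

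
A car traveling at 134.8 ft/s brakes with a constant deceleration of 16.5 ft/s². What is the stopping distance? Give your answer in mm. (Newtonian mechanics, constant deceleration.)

v₀ = 134.8 ft/s × 0.3048 = 41.087 m/s
a = 16.5 ft/s² × 0.3048 = 5.0292 m/s²
d = v₀² / (2a) = 41.087² / (2 × 5.0292) = 1688.14 / 10.0584 = 167.834 m
d = 167.834 m / 0.001 = 167800 mm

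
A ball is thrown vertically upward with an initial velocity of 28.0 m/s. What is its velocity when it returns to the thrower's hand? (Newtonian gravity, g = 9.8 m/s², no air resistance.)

By conservation of energy (no air resistance), the ball returns to the throw height with the same speed as launch, but directed downward.
|v_ground| = v₀ = 28.0 m/s
v_ground = 28.0 m/s (downward)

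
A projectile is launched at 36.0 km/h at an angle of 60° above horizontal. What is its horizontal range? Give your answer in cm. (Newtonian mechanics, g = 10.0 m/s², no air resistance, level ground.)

v₀ = 36.0 km/h × 0.2777777777777778 = 10.0 m/s
R = v₀² × sin(2θ) / g = 10.0² × sin(2 × 60°) / 10.0 = 100.0 × 0.866025 / 10.0 = 8.66025 m
R = 8.66025 m / 0.01 = 866.0 cm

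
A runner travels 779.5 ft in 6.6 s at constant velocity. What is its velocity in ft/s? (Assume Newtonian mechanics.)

d = 779.5 ft × 0.3048 = 237.592 m
v = d / t = 237.592 / 6.6 = 35.9988 m/s
v = 35.9988 m/s / 0.3048 = 118.1 ft/s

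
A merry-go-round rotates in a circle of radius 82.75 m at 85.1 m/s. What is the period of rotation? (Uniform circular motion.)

T = 2πr/v = 2π×82.75/85.1 = 6.11 s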